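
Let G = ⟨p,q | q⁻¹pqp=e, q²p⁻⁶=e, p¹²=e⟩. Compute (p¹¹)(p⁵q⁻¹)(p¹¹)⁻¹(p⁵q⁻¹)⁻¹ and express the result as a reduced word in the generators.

[(p¹¹), (p⁵q⁻¹)] = (p¹¹)·(p⁵q⁻¹)·(p¹¹)⁻¹·(p⁵q⁻¹)⁻¹.
  (p¹¹) · (p⁵q⁻¹) = p⁴q⁻¹
  (p⁴q⁻¹) · p = p³q⁻¹
  (p³q⁻¹) · (p⁵q) = p¹⁰

Answer: p¹⁰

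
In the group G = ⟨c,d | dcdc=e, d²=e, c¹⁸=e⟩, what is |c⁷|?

Compute successive powers until reaching e:
  (c⁷)¹ = c⁷, (c⁷)² = c¹⁴, (c⁷)³ = c³, (c⁷)⁴ = c¹⁰, (c⁷)⁵ = c¹⁷, (c⁷)⁶ = c⁶, (c⁷)⁷ = c¹³, (c⁷)⁸ = c², (c⁷)⁹ = c⁹, (c⁷)¹⁰ = c¹⁶, (c⁷)¹¹ = c⁵, (c⁷)¹² = c¹², (c⁷)¹³ = c, (c⁷)¹⁴ = c⁸, (c⁷)¹⁵ = c¹⁵, (c⁷)¹⁶ = c⁴, (c⁷)¹⁷ = c¹¹, (c⁷)¹⁸ = e.
The smallest positive k with (c⁷)ᵏ = e is 18.

Answer: 18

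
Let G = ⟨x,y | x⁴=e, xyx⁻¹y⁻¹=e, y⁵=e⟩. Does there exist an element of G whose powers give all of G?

|G| = 20. The element xy has order 20 (its powers give 20 distinct elements), so ⟨xy⟩ = G and G is cyclic.

Answer: Yes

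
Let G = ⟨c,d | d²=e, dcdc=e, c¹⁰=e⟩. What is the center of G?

An element z ∈ Z(G) iff z commutes with every generator.
For example c⁵ is central: (c⁵)·c = c⁶ = c·(c⁵); (c⁵)·d = c⁵d = d·(c⁵).
Whereas c ∉ Z(G) since c·d = cd ≠ c⁹d = d·c.
Checking each of the 20 elements this way gives Z(G) = {e, c⁵}, of order 2.

Answer: {e, c⁵}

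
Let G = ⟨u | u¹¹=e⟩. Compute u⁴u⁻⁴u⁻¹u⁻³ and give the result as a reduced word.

Multiply left to right, reducing at each step:
  (u⁴) · u⁻⁴ = e
  e · u⁻¹ = u¹⁰
  (u¹⁰) · u⁻³ = u⁷

Answer: u⁷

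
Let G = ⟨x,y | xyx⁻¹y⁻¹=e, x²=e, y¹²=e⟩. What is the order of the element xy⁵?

Compute successive powers until reaching e:
  (xy⁵)¹ = xy⁵, (xy⁵)² = y¹⁰, (xy⁵)³ = xy³, (xy⁵)⁴ = y⁸, (xy⁵)⁵ = xy, (xy⁵)⁶ = y⁶, (xy⁵)⁷ = xy¹¹, (xy⁵)⁸ = y⁴, (xy⁵)⁹ = xy⁹, (xy⁵)¹⁰ = y², (xy⁵)¹¹ = xy⁷, (xy⁵)¹² = e.
The smallest positive k with (xy⁵)ᵏ = e is 12.

Answer: 12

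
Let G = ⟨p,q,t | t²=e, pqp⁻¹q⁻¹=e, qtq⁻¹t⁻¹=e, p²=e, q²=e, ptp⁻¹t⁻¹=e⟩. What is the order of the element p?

Compute successive powers until reaching e:
  p¹ = p, p² = e.
The smallest positive k with pᵏ = e is 2.

Answer: 2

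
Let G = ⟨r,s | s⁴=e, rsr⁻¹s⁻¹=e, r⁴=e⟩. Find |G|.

Enumerate words in the generators, reducing via the relations: the distinct elements are
  {e, r, s, rs, r², r³, s², s³, rs², rs³, r²s, r³s, r²s², r²s³, r³s², r³s³}.
No further products give new elements, so |G| = 16.

Answer: 16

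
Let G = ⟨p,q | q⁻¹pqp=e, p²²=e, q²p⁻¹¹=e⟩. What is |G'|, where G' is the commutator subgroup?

G' = [G, G] is generated by all commutators. The generator-pair commutators are: [p, q] = p².
The subgroup they normally generate is {e, p², p⁴, p⁶, p⁸, p¹⁰, p¹², p¹⁴, p¹⁶, p¹⁸, p²⁰}, of order 11.
Check: |G/G'| = 44/11 = 4 is the order of the abelianisation.

Answer: 11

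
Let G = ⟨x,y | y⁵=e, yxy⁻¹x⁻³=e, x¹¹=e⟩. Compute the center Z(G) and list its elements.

An element z ∈ Z(G) iff z commutes with every generator.
For example e is central: e·x = x = x·e; e·y = y = y·e.
Whereas x ∉ Z(G) since x·y = xy ≠ x³y = y·x.
Checking each of the 55 elements this way gives Z(G) = {e}, of order 1.

Answer: {e}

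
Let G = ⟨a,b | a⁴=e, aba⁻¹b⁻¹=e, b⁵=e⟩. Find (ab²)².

Compute successive powers of (ab²), reducing at each step:
  (ab²)²: (ab²) · a = a²b²;   (a²b²) · b² = a²b⁴

Answer: a²b⁴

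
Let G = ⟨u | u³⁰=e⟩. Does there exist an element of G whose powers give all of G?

|G| = 30. The element u has order 30 (its powers give 30 distinct elements), so ⟨u⟩ = G and G is cyclic.

Answer: Yes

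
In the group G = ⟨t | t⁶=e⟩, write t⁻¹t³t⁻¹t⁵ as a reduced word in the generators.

Multiply left to right, reducing at each step:
  (t⁵) · t³ = t²
  (t²) · t⁻¹ = t
  t · t⁵ = e

Answer: e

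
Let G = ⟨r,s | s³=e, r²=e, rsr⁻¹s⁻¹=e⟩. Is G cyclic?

|G| = 6. The element rs has order 6 (its powers give 6 distinct elements), so ⟨rs⟩ = G and G is cyclic.

Answer: Yes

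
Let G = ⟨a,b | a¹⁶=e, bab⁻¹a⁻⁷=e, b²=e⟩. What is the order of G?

Enumerate words in the generators, reducing via the relations: the distinct elements are
  {a, b, e, ab, a², a³, a⁴, a⁵, a⁶, a⁷, a⁸, a⁹, a²b, a³b, a¹², a¹³, a¹¹, a¹⁰, a¹⁴, a¹⁵, a⁴b, a⁵b, a⁶b, a⁷b, a⁸b, a⁹b, a¹²b, a¹³b, a¹¹b, a¹⁰b, a¹⁴b, a¹⁵b}.
No further products give new elements, so |G| = 32.

Answer: 32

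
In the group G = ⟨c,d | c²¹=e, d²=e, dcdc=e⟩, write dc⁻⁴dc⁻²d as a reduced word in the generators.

Multiply left to right, reducing at each step:
  d · c⁻⁴ = c⁴d
  (c⁴d) · d = c⁴
  (c⁴) · c⁻² = c²
  (c²) · d = c²d

Answer: c²d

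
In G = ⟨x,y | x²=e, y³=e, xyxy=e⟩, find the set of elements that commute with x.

⟨x⟩ ⊆ C_G(x) since powers of x commute with x; so |C_G(x)| ≥ |⟨x⟩| = 2.
By orbit–stabilizer, |C_G(x)| = |G| / |conj. class of x| = 6 / 3 = 2.
The 2 elements commuting with x are {e, x}.

Answer: {e, x}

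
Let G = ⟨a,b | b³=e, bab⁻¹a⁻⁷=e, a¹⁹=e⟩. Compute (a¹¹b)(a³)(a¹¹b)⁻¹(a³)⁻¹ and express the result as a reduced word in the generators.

[(a¹¹b), (a³)] = (a¹¹b)·(a³)·(a¹¹b)⁻¹·(a³)⁻¹.
  (a¹¹b) · (a³) = a¹³b
  (a¹³b) · (a¹²b²) = a²
  (a²) · (a¹⁶) = a¹⁸

Answer: a¹⁸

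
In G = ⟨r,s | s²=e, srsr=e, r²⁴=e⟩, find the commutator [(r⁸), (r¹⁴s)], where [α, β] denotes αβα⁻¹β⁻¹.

[(r⁸), (r¹⁴s)] = (r⁸)·(r¹⁴s)·(r⁸)⁻¹·(r¹⁴s)⁻¹.
  (r⁸) · (r¹⁴s) = r²²s
  (r²²s) · (r¹⁶) = r⁶s
  (r⁶s) · (r¹⁴s) = r¹⁶

Answer: r¹⁶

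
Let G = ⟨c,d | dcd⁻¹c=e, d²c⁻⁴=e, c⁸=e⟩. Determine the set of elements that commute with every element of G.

An element z ∈ Z(G) iff z commutes with every generator.
For example c⁴ is central: (c⁴)·c = c⁵ = c·(c⁴); (c⁴)·d = d⁻¹ = d·(c⁴).
Whereas c ∉ Z(G) since c·d = cd ≠ c³d⁻¹ = d·c.
Checking each of the 16 elements this way gives Z(G) = {e, c⁴}, of order 2.

Answer: {e, c⁴}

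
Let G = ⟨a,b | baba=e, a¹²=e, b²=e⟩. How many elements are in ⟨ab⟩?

|⟨ab⟩| equals the order of ab. Compute successive powers until reaching e:
  (ab)¹ = ab, (ab)² = e.
The smallest positive k with (ab)ᵏ = e is 2, so |⟨ab⟩| = 2.

Answer: 2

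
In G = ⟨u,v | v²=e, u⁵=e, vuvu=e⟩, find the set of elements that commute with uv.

⟨uv⟩ ⊆ C_G(uv) since powers of uv commute with uv; so |C_G(uv)| ≥ |⟨uv⟩| = 2.
By orbit–stabilizer, |C_G(uv)| = |G| / |conj. class of uv| = 10 / 5 = 2.
The 2 elements commuting with uv are {e, uv}.

Answer: {e, uv}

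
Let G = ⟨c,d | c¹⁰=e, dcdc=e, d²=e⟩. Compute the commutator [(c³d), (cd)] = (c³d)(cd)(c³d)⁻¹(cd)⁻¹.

[(c³d), (cd)] = (c³d)·(cd)·(c³d)⁻¹·(cd)⁻¹.
  (c³d) · (cd) = c²
  (c²) · (c³d) = c⁵d
  (c⁵d) · (cd) = c⁴

Answer: c⁴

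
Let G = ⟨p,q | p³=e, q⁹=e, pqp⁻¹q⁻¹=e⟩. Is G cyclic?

|G| = 27, but the maximum element order in G is 9 < 27. No single element generates all of G, so G is not cyclic.

Answer: No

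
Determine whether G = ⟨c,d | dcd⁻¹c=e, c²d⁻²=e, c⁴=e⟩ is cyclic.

Every cyclic group is abelian. But c·d = cd while d·c = cd⁻¹, so c·d ≠ d·c and G is not abelian. Hence G is not cyclic.

Answer: No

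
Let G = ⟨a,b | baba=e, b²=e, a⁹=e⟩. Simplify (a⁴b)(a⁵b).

Compute (a⁴b) · (a⁵b) by multiplying left to right and reducing via the relations at each step:
  (a⁴b) · a⁵ = a⁸b
  (a⁸b) · b = a⁸

Answer: a⁸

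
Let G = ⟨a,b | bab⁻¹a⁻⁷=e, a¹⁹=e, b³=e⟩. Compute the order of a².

Compute successive powers until reaching e:
  (a²)¹ = a², (a²)² = a⁴, (a²)³ = a⁶, (a²)⁴ = a⁸, (a²)⁵ = a¹⁰, (a²)⁶ = a¹², (a²)⁷ = a¹⁴, (a²)⁸ = a¹⁶, (a²)⁹ = a¹⁸, (a²)¹⁰ = a, (a²)¹¹ = a³, (a²)¹² = a⁵, (a²)¹³ = a⁷, (a²)¹⁴ = a⁹, (a²)¹⁵ = a¹¹, (a²)¹⁶ = a¹³, (a²)¹⁷ = a¹⁵, (a²)¹⁸ = a¹⁷, (a²)¹⁹ = e.
The smallest positive k with (a²)ᵏ = e is 19.

Answer: 19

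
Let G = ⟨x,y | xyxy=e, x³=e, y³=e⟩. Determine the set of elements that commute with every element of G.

An element z ∈ Z(G) iff z commutes with every generator.
For example e is central: e·x = x = x·e; e·y = y = y·e.
Whereas x ∉ Z(G) since x·y = xy ≠ x²y² = y·x.
Checking each of the 12 elements this way gives Z(G) = {e}, of order 1.

Answer: {e}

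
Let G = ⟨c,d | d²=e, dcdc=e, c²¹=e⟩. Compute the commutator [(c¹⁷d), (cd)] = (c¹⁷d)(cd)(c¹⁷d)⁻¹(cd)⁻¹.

[(c¹⁷d), (cd)] = (c¹⁷d)·(cd)·(c¹⁷d)⁻¹·(cd)⁻¹.
  (c¹⁷d) · (cd) = c¹⁶
  (c¹⁶) · (c¹⁷d) = c¹²d
  (c¹²d) · (cd) = c¹¹

Answer: c¹¹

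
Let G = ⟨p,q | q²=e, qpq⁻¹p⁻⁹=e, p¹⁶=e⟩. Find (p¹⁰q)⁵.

Compute successive powers of (p¹⁰q), reducing at each step:
  (p¹⁰q)²: (p¹⁰q) · p¹⁰ = p⁴q;   (p⁴q) · q = p⁴
  (p¹⁰q)³: (p⁴) · p¹⁰ = p¹⁴;   (p¹⁴) · q = p¹⁴q
  (p¹⁰q)⁴: (p¹⁴q) · p¹⁰ = p⁸q;   (p⁸q) · q = p⁸
  (p¹⁰q)⁵: (p⁸) · p¹⁰ = p²;   (p²) · q = p²q

Answer: p²q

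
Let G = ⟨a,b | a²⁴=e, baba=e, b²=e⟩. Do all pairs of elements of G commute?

a·b = ab but b·a = a²³b, so a·b ≠ b·a and G is not abelian.

Answer: No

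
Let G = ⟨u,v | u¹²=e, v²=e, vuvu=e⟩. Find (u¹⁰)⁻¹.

The order of (u¹⁰) is 6 (smallest k with (u¹⁰)ᵏ = e), so (u¹⁰)⁻¹ = (u¹⁰)⁵ = u².
Check: (u¹⁰) · (u²) → (u¹⁰) · u² = e, giving e as required.

Answer: u²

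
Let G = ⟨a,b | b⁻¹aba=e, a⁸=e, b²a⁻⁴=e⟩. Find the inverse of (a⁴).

The order of (a⁴) is 2 (smallest k with (a⁴)ᵏ = e), so (a⁴)⁻¹ = (a⁴)¹ = a⁴.
Check: (a⁴) · (a⁴) → (a⁴) · a⁴ = e, giving e as required.

Answer: a⁴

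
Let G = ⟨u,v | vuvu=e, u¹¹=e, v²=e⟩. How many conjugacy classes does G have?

The conjugacy classes (representative and size) are:
  [e] (size 1), [u¹⁰] (size 2), [u²] (size 2), [u³] (size 2), [u⁷] (size 2), [u⁶] (size 2), [u²v] (size 11).
Class equation: 1 + 2 + 2 + 2 + 2 + 2 + 11 = 22 = |G|. So G has 7 conjugacy classes.

Answer: 7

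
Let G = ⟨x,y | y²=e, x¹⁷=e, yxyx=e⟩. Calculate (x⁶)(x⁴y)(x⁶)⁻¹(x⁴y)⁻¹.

[(x⁶), (x⁴y)] = (x⁶)·(x⁴y)·(x⁶)⁻¹·(x⁴y)⁻¹.
  (x⁶) · (x⁴y) = x¹⁰y
  (x¹⁰y) · (x¹¹) = x¹⁶y
  (x¹⁶y) · (x⁴y) = x¹²

Answer: x¹²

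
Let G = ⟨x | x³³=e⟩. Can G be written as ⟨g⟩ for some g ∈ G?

|G| = 33. The element x has order 33 (its powers give 33 distinct elements), so ⟨x⟩ = G and G is cyclic.

Answer: Yes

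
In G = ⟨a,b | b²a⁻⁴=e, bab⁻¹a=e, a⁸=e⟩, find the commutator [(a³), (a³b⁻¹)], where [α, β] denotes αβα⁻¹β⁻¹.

[(a³), (a³b⁻¹)] = (a³)·(a³b⁻¹)·(a³)⁻¹·(a³b⁻¹)⁻¹.
  (a³) · (a³b⁻¹) = a²b
  (a²b) · (a⁵) = ab⁻¹
  (ab⁻¹) · (a³b) = a⁶

Answer: a⁶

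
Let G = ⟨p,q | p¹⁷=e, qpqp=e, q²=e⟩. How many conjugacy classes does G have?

The conjugacy classes (representative and size) are:
  [e] (size 1), [p¹⁶] (size 2), [p²] (size 2), [p³] (size 2), [p¹³] (size 2), [p¹²] (size 2), [p⁶] (size 2), [p¹⁰] (size 2), [p⁹] (size 2), [p⁷q] (size 17).
Class equation: 1 + 2 + 2 + 2 + 2 + 2 + 2 + 2 + 2 + 17 = 34 = |G|. So G has 10 conjugacy classes.

Answer: 10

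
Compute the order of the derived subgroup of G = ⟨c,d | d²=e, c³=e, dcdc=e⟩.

G' = [G, G] is generated by all commutators. The generator-pair commutators are: [c, d] = c².
The subgroup they normally generate is {e, c, c²}, of order 3.
Check: |G/G'| = 6/3 = 2 is the order of the abelianisation.

Answer: 3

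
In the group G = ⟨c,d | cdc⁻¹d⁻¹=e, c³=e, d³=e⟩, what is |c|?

Compute successive powers until reaching e:
  c¹ = c, c² = c², c³ = e.
The smallest positive k with cᵏ = e is 3.

Answer: 3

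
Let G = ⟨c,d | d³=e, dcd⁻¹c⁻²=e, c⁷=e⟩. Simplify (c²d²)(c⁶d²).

Compute (c²d²) · (c⁶d²) by multiplying left to right and reducing via the relations at each step:
  (c²d²) · c⁶ = c⁵d²
  (c⁵d²) · d² = c⁵d

Answer: c⁵d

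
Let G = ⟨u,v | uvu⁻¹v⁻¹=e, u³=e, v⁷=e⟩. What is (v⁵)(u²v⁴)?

Compute (v⁵) · (u²v⁴) by multiplying left to right and reducing via the relations at each step:
  (v⁵) · u² = u²v⁵
  (u²v⁵) · v⁴ = u²v²

Answer: u²v²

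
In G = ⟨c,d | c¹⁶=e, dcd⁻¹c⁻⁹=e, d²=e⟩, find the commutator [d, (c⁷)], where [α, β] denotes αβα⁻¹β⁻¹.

[d, (c⁷)] = d·(c⁷)·d⁻¹·(c⁷)⁻¹.
  d · (c⁷) = c¹⁵d
  (c¹⁵d) · d = c¹⁵
  (c¹⁵) · (c⁹) = c⁸

Answer: c⁸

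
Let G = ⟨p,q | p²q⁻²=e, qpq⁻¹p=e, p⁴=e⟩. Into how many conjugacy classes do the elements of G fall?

The conjugacy classes (representative and size) are:
  [e] (size 1), [p³] (size 2), [p²] (size 1), [q⁻¹] (size 2), [pq] (size 2).
Class equation: 1 + 2 + 1 + 2 + 2 = 8 = |G|. So G has 5 conjugacy classes.

Answer: 5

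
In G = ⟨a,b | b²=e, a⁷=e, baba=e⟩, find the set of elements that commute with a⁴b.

⟨a⁴b⟩ ⊆ C_G(a⁴b) since powers of a⁴b commute with a⁴b; so |C_G(a⁴b)| ≥ |⟨a⁴b⟩| = 2.
By orbit–stabilizer, |C_G(a⁴b)| = |G| / |conj. class of a⁴b| = 14 / 7 = 2.
The 2 elements commuting with a⁴b are {e, a⁴b}.

Answer: {e, a⁴b}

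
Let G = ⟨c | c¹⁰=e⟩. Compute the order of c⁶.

Compute successive powers until reaching e:
  (c⁶)¹ = c⁶, (c⁶)² = c², (c⁶)³ = c⁸, (c⁶)⁴ = c⁴, (c⁶)⁵ = e.
The smallest positive k with (c⁶)ᵏ = e is 5.

Answer: 5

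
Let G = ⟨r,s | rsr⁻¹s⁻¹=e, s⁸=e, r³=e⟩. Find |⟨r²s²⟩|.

|⟨r²s²⟩| equals the order of r²s². Compute successive powers until reaching e:
  (r²s²)¹ = r²s², (r²s²)² = rs⁴, (r²s²)³ = s⁶, (r²s²)⁴ = r², (r²s²)⁵ = rs², (r²s²)⁶ = s⁴, (r²s²)⁷ = r²s⁶, (r²s²)⁸ = r, (r²s²)⁹ = s², (r²s²)¹⁰ = r²s⁴, (r²s²)¹¹ = rs⁶, (r²s²)¹² = e.
The smallest positive k with (r²s²)ᵏ = e is 12, so |⟨r²s²⟩| = 12.

Answer: 12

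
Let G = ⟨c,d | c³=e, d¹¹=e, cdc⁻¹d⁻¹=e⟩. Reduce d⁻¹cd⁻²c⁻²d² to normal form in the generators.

Multiply left to right, reducing at each step:
  (d¹⁰) · c = cd¹⁰
  (cd¹⁰) · d⁻² = cd⁸
  (cd⁸) · c⁻² = c²d⁸
  (c²d⁸) · d² = c²d¹⁰

Answer: c²d¹⁰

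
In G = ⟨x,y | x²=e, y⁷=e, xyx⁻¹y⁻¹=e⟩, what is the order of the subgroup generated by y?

|⟨y⟩| equals the order of y. Compute successive powers until reaching e:
  y¹ = y, y² = y², y³ = y³, y⁴ = y⁴, y⁵ = y⁵, y⁶ = y⁶, y⁷ = e.
The smallest positive k with yᵏ = e is 7, so |⟨y⟩| = 7.

Answer: 7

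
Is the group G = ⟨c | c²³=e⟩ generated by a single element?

|G| = 23. The element c has order 23 (its powers give 23 distinct elements), so ⟨c⟩ = G and G is cyclic.

Answer: Yes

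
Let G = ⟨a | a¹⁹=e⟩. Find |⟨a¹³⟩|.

|⟨a¹³⟩| equals the order of a¹³. Compute successive powers until reaching e:
  (a¹³)¹ = a¹³, (a¹³)² = a⁷, (a¹³)³ = a, (a¹³)⁴ = a¹⁴, (a¹³)⁵ = a⁸, (a¹³)⁶ = a², (a¹³)⁷ = a¹⁵, (a¹³)⁸ = a⁹, (a¹³)⁹ = a³, (a¹³)¹⁰ = a¹⁶, (a¹³)¹¹ = a¹⁰, (a¹³)¹² = a⁴, (a¹³)¹³ = a¹⁷, (a¹³)¹⁴ = a¹¹, (a¹³)¹⁵ = a⁵, (a¹³)¹⁶ = a¹⁸, (a¹³)¹⁷ = a¹², (a¹³)¹⁸ = a⁶, (a¹³)¹⁹ = e.
The smallest positive k with (a¹³)ᵏ = e is 19, so |⟨a¹³⟩| = 19.

Answer: 19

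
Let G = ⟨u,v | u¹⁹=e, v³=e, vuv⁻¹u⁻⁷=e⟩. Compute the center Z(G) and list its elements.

An element z ∈ Z(G) iff z commutes with every generator.
For example e is central: e·u = u = u·e; e·v = v = v·e.
Whereas u ∉ Z(G) since u·v = uv ≠ u⁷v = v·u.
Checking each of the 57 elements this way gives Z(G) = {e}, of order 1.

Answer: {e}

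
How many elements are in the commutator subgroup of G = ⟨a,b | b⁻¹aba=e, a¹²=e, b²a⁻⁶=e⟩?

G' = [G, G] is generated by all commutators. The generator-pair commutators are: [a, b] = a².
The subgroup they normally generate is {e, a², a⁴, a⁶, a⁸, a¹⁰}, of order 6.
Check: |G/G'| = 24/6 = 4 is the order of the abelianisation.

Answer: 6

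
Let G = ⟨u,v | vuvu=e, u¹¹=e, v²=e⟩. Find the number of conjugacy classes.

The conjugacy classes (representative and size) are:
  [e] (size 1), [u¹⁰] (size 2), [u²] (size 2), [u³] (size 2), [u⁷] (size 2), [u⁶] (size 2), [u²v] (size 11).
Class equation: 1 + 2 + 2 + 2 + 2 + 2 + 11 = 22 = |G|. So G has 7 conjugacy classes.

Answer: 7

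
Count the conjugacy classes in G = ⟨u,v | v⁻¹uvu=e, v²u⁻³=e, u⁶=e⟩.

The conjugacy classes (representative and size) are:
  [e] (size 1), [u] (size 2), [u²] (size 2), [u³] (size 1), [uv⁻¹] (size 3), [u²v⁻¹] (size 3).
Class equation: 1 + 2 + 2 + 1 + 3 + 3 = 12 = |G|. So G has 6 conjugacy classes.

Answer: 6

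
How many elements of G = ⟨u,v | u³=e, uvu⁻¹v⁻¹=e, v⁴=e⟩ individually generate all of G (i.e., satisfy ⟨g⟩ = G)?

G is cyclic of order 12. An element generates G iff its order is 12, and a cyclic group of order 12 has exactly φ(12) = 4 such elements.

Answer: 4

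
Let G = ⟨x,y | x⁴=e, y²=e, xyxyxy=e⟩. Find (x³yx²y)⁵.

Compute successive powers of (x³yx²y), reducing at each step:
  (x³yx²y)²: (x³yx²y) · x³ = yx²y;   (yx²y) · y = yx²;   (yx²) · x² = y;   y · y = e
  (x³yx²y)³: e · x³ = x³;   (x³) · y = x³y;   (x³y) · x² = x³yx²;   (x³yx²) · y = x³yx²y
  (x³yx²y)⁴: (x³yx²y) · x³ = yx²y;   (yx²y) · y = yx²;   (yx²) · x² = y;   y · y = e
  (x³yx²y)⁵: e · x³ = x³;   (x³) · y = x³y;   (x³y) · x² = x³yx²;   (x³yx²) · y = x³yx²y

Answer: x³yx²y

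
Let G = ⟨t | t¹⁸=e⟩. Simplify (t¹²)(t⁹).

Compute (t¹²) · (t⁹) by multiplying left to right and reducing via the relations at each step:
  (t¹²) · t⁹ = t³

Answer: t³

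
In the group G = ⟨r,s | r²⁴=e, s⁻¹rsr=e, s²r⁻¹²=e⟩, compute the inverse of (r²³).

The order of (r²³) is 24 (smallest k with (r²³)ᵏ = e), so (r²³)⁻¹ = (r²³)²³ = r.
Check: (r²³) · r → (r²³) · r = e, giving e as required.

Answer: r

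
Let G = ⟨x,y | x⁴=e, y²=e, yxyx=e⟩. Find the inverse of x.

The order of x is 4 (smallest k with xᵏ = e), so x⁻¹ = x³ = x³.
Check: x · (x³) → x · x³ = e, giving e as required.

Answer: x³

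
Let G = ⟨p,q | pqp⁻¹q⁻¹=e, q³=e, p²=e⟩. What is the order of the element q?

Compute successive powers until reaching e:
  q¹ = q, q² = q², q³ = e.
The smallest positive k with qᵏ = e is 3.

Answer: 3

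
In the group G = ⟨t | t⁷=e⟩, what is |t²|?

Compute successive powers until reaching e:
  (t²)¹ = t², (t²)² = t⁴, (t²)³ = t⁶, (t²)⁴ = t, (t²)⁵ = t³, (t²)⁶ = t⁵, (t²)⁷ = e.
The smallest positive k with (t²)ᵏ = e is 7.

Answer: 7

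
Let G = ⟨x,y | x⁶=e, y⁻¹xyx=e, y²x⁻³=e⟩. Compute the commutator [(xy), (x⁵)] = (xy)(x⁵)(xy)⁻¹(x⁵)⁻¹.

[(xy), (x⁵)] = (xy)·(x⁵)·(xy)⁻¹·(x⁵)⁻¹.
  (xy) · (x⁵) = x²y
  (x²y) · (xy⁻¹) = x
  x · x = x²

Answer: x²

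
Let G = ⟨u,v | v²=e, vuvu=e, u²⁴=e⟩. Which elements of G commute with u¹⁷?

⟨u¹⁷⟩ ⊆ C_G(u¹⁷) since powers of u¹⁷ commute with u¹⁷; so |C_G(u¹⁷)| ≥ |⟨u¹⁷⟩| = 24.
By orbit–stabilizer, |C_G(u¹⁷)| = |G| / |conj. class of u¹⁷| = 48 / 2 = 24.
The 24 elements commuting with u¹⁷ are {e, u, u², u³, u⁴, u⁵, u⁶, u⁷, u⁸, u⁹, u¹⁰, u¹¹, u¹², u¹³, u¹⁴, u¹⁵, u¹⁶, u¹⁷, u¹⁸, u¹⁹, u²⁰, u²¹, u²², u²³}.

Answer: {e, u, u², u³, u⁴, u⁵, u⁶, u⁷, u⁸, u⁹, u¹⁰, u¹¹, u¹², u¹³, u¹⁴, u¹⁵, u¹⁶, u¹⁷, u¹⁸, u¹⁹, u²⁰, u²¹, u²², u²³}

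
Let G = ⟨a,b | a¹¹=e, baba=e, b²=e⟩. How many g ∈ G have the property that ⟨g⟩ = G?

⟨g⟩ = G would require ord(g) = |G| = 22, but the maximum element order in G is 11 < 22. So G is not cyclic and no single element generates it: the count is 0.

Answer: 0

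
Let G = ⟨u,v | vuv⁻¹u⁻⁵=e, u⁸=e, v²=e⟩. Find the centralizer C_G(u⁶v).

⟨u⁶v⟩ ⊆ C_G(u⁶v) since powers of u⁶v commute with u⁶v; so |C_G(u⁶v)| ≥ |⟨u⁶v⟩| = 4.
By orbit–stabilizer, |C_G(u⁶v)| = |G| / |conj. class of u⁶v| = 16 / 2 = 8.
The 8 elements commuting with u⁶v are {e, u², u⁴, u⁶, v, u⁶v, u²v, u⁴v}.

Answer: {e, u², u⁴, u⁶, v, u⁶v, u²v, u⁴v}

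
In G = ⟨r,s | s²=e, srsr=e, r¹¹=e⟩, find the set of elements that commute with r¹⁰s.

⟨r¹⁰s⟩ ⊆ C_G(r¹⁰s) since powers of r¹⁰s commute with r¹⁰s; so |C_G(r¹⁰s)| ≥ |⟨r¹⁰s⟩| = 2.
By orbit–stabilizer, |C_G(r¹⁰s)| = |G| / |conj. class of r¹⁰s| = 22 / 11 = 2.
The 2 elements commuting with r¹⁰s are {e, r¹⁰s}.

Answer: {e, r¹⁰s}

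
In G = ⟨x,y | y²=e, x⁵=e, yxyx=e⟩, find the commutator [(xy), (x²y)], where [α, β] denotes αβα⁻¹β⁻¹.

[(xy), (x²y)] = (xy)·(x²y)·(xy)⁻¹·(x²y)⁻¹.
  (xy) · (x²y) = x⁴
  (x⁴) · (xy) = y
  y · (x²y) = x³

Answer: x³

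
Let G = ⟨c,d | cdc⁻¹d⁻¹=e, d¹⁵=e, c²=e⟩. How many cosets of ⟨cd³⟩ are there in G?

First find ord(cd³) by computing successive powers:
  (cd³)¹ = cd³, (cd³)² = d⁶, (cd³)³ = cd⁹, (cd³)⁴ = d¹², (cd³)⁵ = c, (cd³)⁶ = d³, (cd³)⁷ = cd⁶, (cd³)⁸ = d⁹, (cd³)⁹ = cd¹², (cd³)¹⁰ = e.
So |⟨cd³⟩| = ord(cd³) = 10. With |G| = 30, by Lagrange [G : ⟨cd³⟩] = 30/10 = 3.

Answer: 3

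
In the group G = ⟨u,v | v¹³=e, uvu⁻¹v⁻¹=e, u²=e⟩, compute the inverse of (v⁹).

The order of (v⁹) is 13 (smallest k with (v⁹)ᵏ = e), so (v⁹)⁻¹ = (v⁹)¹² = v⁴.
Check: (v⁹) · (v⁴) → (v⁹) · v⁴ = e, giving e as required.

Answer: v⁴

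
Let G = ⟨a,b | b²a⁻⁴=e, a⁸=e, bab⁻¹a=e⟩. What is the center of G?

An element z ∈ Z(G) iff z commutes with every generator.
For example a⁴ is central: (a⁴)·a = a⁵ = a·(a⁴); (a⁴)·b = b⁻¹ = b·(a⁴).
Whereas a ∉ Z(G) since a·b = ab ≠ a³b⁻¹ = b·a.
Checking each of the 16 elements this way gives Z(G) = {e, a⁴}, of order 2.

Answer: {e, a⁴}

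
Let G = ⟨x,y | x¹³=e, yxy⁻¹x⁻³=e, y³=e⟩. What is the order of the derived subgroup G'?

G' = [G, G] is generated by all commutators. The generator-pair commutators are: [x, y] = x¹¹.
The subgroup they normally generate is {e, x, x², x³, x⁴, x⁵, x⁶, x⁷, x⁸, x⁹, x¹⁰, x¹¹, x¹²}, of order 13.
Check: |G/G'| = 39/13 = 3 is the order of the abelianisation.

Answer: 13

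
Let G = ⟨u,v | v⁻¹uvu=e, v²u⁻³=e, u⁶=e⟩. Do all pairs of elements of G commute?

u·v = uv but v·u = u²v⁻¹, so u·v ≠ v·u and G is not abelian.

Answer: No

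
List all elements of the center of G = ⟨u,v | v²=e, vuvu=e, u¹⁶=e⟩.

An element z ∈ Z(G) iff z commutes with every generator.
For example u⁸ is central: (u⁸)·u = u⁹ = u·(u⁸); (u⁸)·v = u⁸v = v·(u⁸).
Whereas u ∉ Z(G) since u·v = uv ≠ u¹⁵v = v·u.
Checking each of the 32 elements this way gives Z(G) = {e, u⁸}, of order 2.

Answer: {e, u⁸}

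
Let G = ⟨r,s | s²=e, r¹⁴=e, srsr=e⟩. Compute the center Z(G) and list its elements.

An element z ∈ Z(G) iff z commutes with every generator.
For example r⁷ is central: (r⁷)·r = r⁸ = r·(r⁷); (r⁷)·s = r⁷s = s·(r⁷).
Whereas r ∉ Z(G) since r·s = rs ≠ r¹³s = s·r.
Checking each of the 28 elements this way gives Z(G) = {e, r⁷}, of order 2.

Answer: {e, r⁷}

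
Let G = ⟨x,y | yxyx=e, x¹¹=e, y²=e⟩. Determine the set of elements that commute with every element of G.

An element z ∈ Z(G) iff z commutes with every generator.
For example e is central: e·x = x = x·e; e·y = y = y·e.
Whereas x ∉ Z(G) since x·y = xy ≠ x¹⁰y = y·x.
Checking each of the 22 elements this way gives Z(G) = {e}, of order 1.

Answer: {e}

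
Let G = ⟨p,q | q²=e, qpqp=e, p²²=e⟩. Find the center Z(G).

An element z ∈ Z(G) iff z commutes with every generator.
For example p¹¹ is central: (p¹¹)·p = p¹² = p·(p¹¹); (p¹¹)·q = p¹¹q = q·(p¹¹).
Whereas p ∉ Z(G) since p·q = pq ≠ p²¹q = q·p.
Checking each of the 44 elements this way gives Z(G) = {e, p¹¹}, of order 2.

Answer: {e, p¹¹}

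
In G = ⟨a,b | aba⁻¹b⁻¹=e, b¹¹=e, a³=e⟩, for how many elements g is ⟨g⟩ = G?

G is cyclic of order 33. An element generates G iff its order is 33, and a cyclic group of order 33 has exactly φ(33) = 20 such elements.

Answer: 20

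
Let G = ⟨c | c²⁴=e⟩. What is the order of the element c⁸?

Compute successive powers until reaching e:
  (c⁸)¹ = c⁸, (c⁸)² = c¹⁶, (c⁸)³ = e.
The smallest positive k with (c⁸)ᵏ = e is 3.

Answer: 3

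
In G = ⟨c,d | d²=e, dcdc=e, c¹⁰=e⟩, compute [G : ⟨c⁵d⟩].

First find ord(c⁵d) by computing successive powers:
  (c⁵d)¹ = c⁵d, (c⁵d)² = e.
So |⟨c⁵d⟩| = ord(c⁵d) = 2. With |G| = 20, by Lagrange [G : ⟨c⁵d⟩] = 20/2 = 10.

Answer: 10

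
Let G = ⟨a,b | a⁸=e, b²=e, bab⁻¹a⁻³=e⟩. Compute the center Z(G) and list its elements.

An element z ∈ Z(G) iff z commutes with every generator.
For example a⁴ is central: (a⁴)·a = a⁵ = a·(a⁴); (a⁴)·b = a⁴b = b·(a⁴).
Whereas a ∉ Z(G) since a·b = ab ≠ a³b = b·a.
Checking each of the 16 elements this way gives Z(G) = {e, a⁴}, of order 2.

Answer: {e, a⁴}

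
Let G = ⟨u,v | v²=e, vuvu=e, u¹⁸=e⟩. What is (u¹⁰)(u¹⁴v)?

Compute (u¹⁰) · (u¹⁴v) by multiplying left to right and reducing via the relations at each step:
  (u¹⁰) · u¹⁴ = u⁶
  (u⁶) · v = u⁶v

Answer: u⁶v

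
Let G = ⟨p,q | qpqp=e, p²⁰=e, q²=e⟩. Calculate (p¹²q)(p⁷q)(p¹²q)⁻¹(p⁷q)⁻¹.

[(p¹²q), (p⁷q)] = (p¹²q)·(p⁷q)·(p¹²q)⁻¹·(p⁷q)⁻¹.
  (p¹²q) · (p⁷q) = p⁵
  (p⁵) · (p¹²q) = p¹⁷q
  (p¹⁷q) · (p⁷q) = p¹⁰

Answer: p¹⁰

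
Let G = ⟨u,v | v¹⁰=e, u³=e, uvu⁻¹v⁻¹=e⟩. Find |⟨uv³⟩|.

|⟨uv³⟩| equals the order of uv³. Compute successive powers until reaching e:
  (uv³)¹ = uv³, (uv³)² = u²v⁶, (uv³)³ = v⁹, (uv³)⁴ = uv², (uv³)⁵ = u²v⁵, (uv³)⁶ = v⁸, (uv³)⁷ = uv, (uv³)⁸ = u²v⁴, (uv³)⁹ = v⁷, (uv³)¹⁰ = u, (uv³)¹¹ = u²v³, (uv³)¹² = v⁶, (uv³)¹³ = uv⁹, (uv³)¹⁴ = u²v², (uv³)¹⁵ = v⁵, (uv³)¹⁶ = uv⁸, (uv³)¹⁷ = u²v, (uv³)¹⁸ = v⁴, (uv³)¹⁹ = uv⁷, (uv³)²⁰ = u², (uv³)²¹ = v³, (uv³)²² = uv⁶, (uv³)²³ = u²v⁹, (uv³)²⁴ = v², (uv³)²⁵ = uv⁵, (uv³)²⁶ = u²v⁸, (uv³)²⁷ = v, (uv³)²⁸ = uv⁴, (uv³)²⁹ = u²v⁷, (uv³)³⁰ = e.
The smallest positive k with (uv³)ᵏ = e is 30, so |⟨uv³⟩| = 30.

Answer: 30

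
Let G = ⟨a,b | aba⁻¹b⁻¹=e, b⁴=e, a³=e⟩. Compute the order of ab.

Compute successive powers until reaching e:
  (ab)¹ = ab, (ab)² = a²b², (ab)³ = b³, (ab)⁴ = a, (ab)⁵ = a²b, (ab)⁶ = b², (ab)⁷ = ab³, (ab)⁸ = a², (ab)⁹ = b, (ab)¹⁰ = ab², (ab)¹¹ = a²b³, (ab)¹² = e.
The smallest positive k with (ab)ᵏ = e is 12.

Answer: 12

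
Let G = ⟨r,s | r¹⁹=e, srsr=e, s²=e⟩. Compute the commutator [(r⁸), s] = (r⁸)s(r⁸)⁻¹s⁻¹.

[(r⁸), s] = (r⁸)·s·(r⁸)⁻¹·s⁻¹.
  (r⁸) · s = r⁸s
  (r⁸s) · (r¹¹) = r¹⁶s
  (r¹⁶s) · s = r¹⁶

Answer: r¹⁶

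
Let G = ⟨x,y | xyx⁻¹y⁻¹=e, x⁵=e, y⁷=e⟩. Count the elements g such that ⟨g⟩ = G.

G is cyclic of order 35. An element generates G iff its order is 35, and a cyclic group of order 35 has exactly φ(35) = 24 such elements.

Answer: 24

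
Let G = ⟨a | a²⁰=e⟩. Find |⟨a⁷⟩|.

|⟨a⁷⟩| equals the order of a⁷. Compute successive powers until reaching e:
  (a⁷)¹ = a⁷, (a⁷)² = a¹⁴, (a⁷)³ = a, (a⁷)⁴ = a⁸, (a⁷)⁵ = a¹⁵, (a⁷)⁶ = a², (a⁷)⁷ = a⁹, (a⁷)⁸ = a¹⁶, (a⁷)⁹ = a³, (a⁷)¹⁰ = a¹⁰, (a⁷)¹¹ = a¹⁷, (a⁷)¹² = a⁴, (a⁷)¹³ = a¹¹, (a⁷)¹⁴ = a¹⁸, (a⁷)¹⁵ = a⁵, (a⁷)¹⁶ = a¹², (a⁷)¹⁷ = a¹⁹, (a⁷)¹⁸ = a⁶, (a⁷)¹⁹ = a¹³, (a⁷)²⁰ = e.
The smallest positive k with (a⁷)ᵏ = e is 20, so |⟨a⁷⟩| = 20.

Answer: 20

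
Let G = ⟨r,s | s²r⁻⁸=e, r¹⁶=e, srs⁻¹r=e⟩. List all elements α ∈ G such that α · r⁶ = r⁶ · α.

⟨r⁶⟩ ⊆ C_G(r⁶) since powers of r⁶ commute with r⁶; so |C_G(r⁶)| ≥ |⟨r⁶⟩| = 8.
By orbit–stabilizer, |C_G(r⁶)| = |G| / |conj. class of r⁶| = 32 / 2 = 16.
The 16 elements commuting with r⁶ are {e, r, r², r³, r⁴, r⁵, r⁶, r⁷, r⁸, r⁹, r¹⁰, r¹¹, r¹², r¹³, r¹⁴, r¹⁵}.

Answer: {e, r, r², r³, r⁴, r⁵, r⁶, r⁷, r⁸, r⁹, r¹⁰, r¹¹, r¹², r¹³, r¹⁴, r¹⁵}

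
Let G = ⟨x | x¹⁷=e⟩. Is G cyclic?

|G| = 17. The element x has order 17 (its powers give 17 distinct elements), so ⟨x⟩ = G and G is cyclic.

Answer: Yes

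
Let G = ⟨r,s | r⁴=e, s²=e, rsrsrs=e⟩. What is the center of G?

An element z ∈ Z(G) iff z commutes with every generator.
For example e is central: e·r = r = r·e; e·s = s = s·e.
Whereas r ∉ Z(G) since r·s = rs ≠ sr = s·r.
Checking each of the 24 elements this way gives Z(G) = {e}, of order 1.

Answer: {e}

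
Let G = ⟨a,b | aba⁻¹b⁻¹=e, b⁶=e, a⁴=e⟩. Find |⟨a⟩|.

|⟨a⟩| equals the order of a. Compute successive powers until reaching e:
  a¹ = a, a² = a², a³ = a³, a⁴ = e.
The smallest positive k with aᵏ = e is 4, so |⟨a⟩| = 4.

Answer: 4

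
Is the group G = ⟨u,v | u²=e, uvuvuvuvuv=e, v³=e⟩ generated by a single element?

Every cyclic group is abelian. But u·v = uv while v·u = vu, so u·v ≠ v·u and G is not abelian. Hence G is not cyclic.

Answer: No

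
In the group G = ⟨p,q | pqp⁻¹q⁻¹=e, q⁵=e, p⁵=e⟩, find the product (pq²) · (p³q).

Compute (pq²) · (p³q) by multiplying left to right and reducing via the relations at each step:
  (pq²) · p³ = p⁴q²
  (p⁴q²) · q = p⁴q³

Answer: p⁴q³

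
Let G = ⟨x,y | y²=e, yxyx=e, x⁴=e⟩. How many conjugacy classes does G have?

The conjugacy classes (representative and size) are:
  [e] (size 1), [x] (size 2), [x²] (size 1), [x²y] (size 2), [x³y] (size 2).
Class equation: 1 + 2 + 1 + 2 + 2 = 8 = |G|. So G has 5 conjugacy classes.

Answer: 5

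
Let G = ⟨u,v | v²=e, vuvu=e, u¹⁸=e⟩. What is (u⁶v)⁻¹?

The order of (u⁶v) is 2 (smallest k with (u⁶v)ᵏ = e), so (u⁶v)⁻¹ = (u⁶v)¹ = u⁶v.
Check: (u⁶v) · (u⁶v) → (u⁶v) · u⁶ = v;   v · v = e, giving e as required.

Answer: u⁶v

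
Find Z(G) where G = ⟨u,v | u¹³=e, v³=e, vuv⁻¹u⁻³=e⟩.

An element z ∈ Z(G) iff z commutes with every generator.
For example e is central: e·u = u = u·e; e·v = v = v·e.
Whereas u ∉ Z(G) since u·v = uv ≠ u³v = v·u.
Checking each of the 39 elements this way gives Z(G) = {e}, of order 1.

Answer: {e}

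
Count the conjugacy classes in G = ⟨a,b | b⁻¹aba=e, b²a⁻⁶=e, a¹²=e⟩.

The conjugacy classes (representative and size) are:
  [e] (size 1), [a¹¹] (size 2), [a²] (size 2), [a⁹] (size 2), [a⁴] (size 2), [a⁵] (size 2), [a⁶] (size 1), [a²b] (size 6), [ab] (size 6).
Class equation: 1 + 2 + 2 + 2 + 2 + 2 + 1 + 6 + 6 = 24 = |G|. So G has 9 conjugacy classes.

Answer: 9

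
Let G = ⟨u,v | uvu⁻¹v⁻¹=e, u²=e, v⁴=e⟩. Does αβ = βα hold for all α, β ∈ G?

Each pair of generators commutes: u·v = uv = v·u. Since the generators pairwise commute, every element of G commutes with every other, so G is abelian.

Answer: Yes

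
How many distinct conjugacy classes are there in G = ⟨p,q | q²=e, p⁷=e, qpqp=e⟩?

The conjugacy classes (representative and size) are:
  [e] (size 1), [p⁶] (size 2), [p⁵] (size 2), [p⁴] (size 2), [pq] (size 7).
Class equation: 1 + 2 + 2 + 2 + 7 = 14 = |G|. So G has 5 conjugacy classes.

Answer: 5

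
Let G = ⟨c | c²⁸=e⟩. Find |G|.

G is generated by a single element, so G is cyclic. The relator gives c²⁸ = e and no smaller power is forced to be e, so the 28 powers {c, e, c², c³, c⁴, c⁵, c⁶, c⁷, c⁸, c⁹, c²², c²³, c²¹, c²⁰, c²⁴, c²⁵, c²⁶, c²⁷, c¹², c¹³, c¹¹, c¹⁰, c¹⁴, c¹⁵, c¹⁶, c¹⁷, c¹⁸, c¹⁹} are distinct. Hence |G| = 28.

Answer: 28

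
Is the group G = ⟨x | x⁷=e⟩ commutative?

G has a single generator, so G is cyclic and hence abelian.

Answer: Yes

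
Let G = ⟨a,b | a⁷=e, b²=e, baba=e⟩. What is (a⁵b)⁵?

Compute successive powers of (a⁵b), reducing at each step:
  (a⁵b)²: (a⁵b) · a⁵ = b;   b · b = e
  (a⁵b)³: e · a⁵ = a⁵;   (a⁵) · b = a⁵b
  (a⁵b)⁴: (a⁵b) · a⁵ = b;   b · b = e
  (a⁵b)⁵: e · a⁵ = a⁵;   (a⁵) · b = a⁵b

Answer: a⁵b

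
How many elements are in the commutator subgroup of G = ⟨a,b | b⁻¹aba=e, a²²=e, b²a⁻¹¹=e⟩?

G' = [G, G] is generated by all commutators. The generator-pair commutators are: [a, b] = a².
The subgroup they normally generate is {e, a², a⁴, a⁶, a⁸, a¹⁰, a¹², a¹⁴, a¹⁶, a¹⁸, a²⁰}, of order 11.
Check: |G/G'| = 44/11 = 4 is the order of the abelianisation.

Answer: 11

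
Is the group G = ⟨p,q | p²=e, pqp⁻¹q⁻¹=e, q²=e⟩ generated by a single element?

|G| = 4, but the maximum element order in G is 2 < 4. No single element generates all of G, so G is not cyclic.

Answer: No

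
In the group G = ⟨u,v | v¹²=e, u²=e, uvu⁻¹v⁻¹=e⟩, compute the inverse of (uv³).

The order of (uv³) is 4 (smallest k with (uv³)ᵏ = e), so (uv³)⁻¹ = (uv³)³ = uv⁹.
Check: (uv³) · (uv⁹) → (uv³) · u = v³;   (v³) · v⁹ = e, giving e as required.

Answer: uv⁹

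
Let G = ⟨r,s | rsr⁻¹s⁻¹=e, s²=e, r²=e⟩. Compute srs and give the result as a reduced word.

Multiply left to right, reducing at each step:
  s · r = rs
  (rs) · s = r

Answer: r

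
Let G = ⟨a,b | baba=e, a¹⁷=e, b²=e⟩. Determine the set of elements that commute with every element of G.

An element z ∈ Z(G) iff z commutes with every generator.
For example e is central: e·a = a = a·e; e·b = b = b·e.
Whereas a ∉ Z(G) since a·b = ab ≠ a¹⁶b = b·a.
Checking each of the 34 elements this way gives Z(G) = {e}, of order 1.

Answer: {e}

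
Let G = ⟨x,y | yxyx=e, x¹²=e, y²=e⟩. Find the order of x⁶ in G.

Compute successive powers until reaching e:
  (x⁶)¹ = x⁶, (x⁶)² = e.
The smallest positive k with (x⁶)ᵏ = e is 2.

Answer: 2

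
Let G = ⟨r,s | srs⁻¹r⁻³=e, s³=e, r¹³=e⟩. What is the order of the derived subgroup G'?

G' = [G, G] is generated by all commutators. The generator-pair commutators are: [r, s] = r¹¹.
The subgroup they normally generate is {e, r, r², r³, r⁴, r⁵, r⁶, r⁷, r⁸, r⁹, r¹⁰, r¹¹, r¹²}, of order 13.
Check: |G/G'| = 39/13 = 3 is the order of the abelianisation.

Answer: 13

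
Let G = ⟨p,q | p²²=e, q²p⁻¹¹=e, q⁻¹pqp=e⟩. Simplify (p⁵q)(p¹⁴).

Compute (p⁵q) · (p¹⁴) by multiplying left to right and reducing via the relations at each step:
  (p⁵q) · p¹⁴ = p²q⁻¹

Answer: p²q⁻¹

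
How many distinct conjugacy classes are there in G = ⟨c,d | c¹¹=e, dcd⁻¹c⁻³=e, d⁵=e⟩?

The conjugacy classes (representative and size) are:
  [e] (size 1), [c³] (size 5), [c⁶] (size 5), [c⁷d] (size 11), [c⁹d²] (size 11), [c⁷d³] (size 11), [c⁷d⁴] (size 11).
Class equation: 1 + 5 + 5 + 11 + 11 + 11 + 11 = 55 = |G|. So G has 7 conjugacy classes.

Answer: 7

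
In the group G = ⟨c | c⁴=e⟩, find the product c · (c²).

Compute c · (c²) by multiplying left to right and reducing via the relations at each step:
  c · c² = c³

Answer: c³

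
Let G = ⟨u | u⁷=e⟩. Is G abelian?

G has a single generator, so G is cyclic and hence abelian.

Answer: Yes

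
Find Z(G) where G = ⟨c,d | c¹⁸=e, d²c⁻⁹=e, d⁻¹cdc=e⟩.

An element z ∈ Z(G) iff z commutes with every generator.
For example c⁹ is central: (c⁹)·c = c¹⁰ = c·(c⁹); (c⁹)·d = d⁻¹ = d·(c⁹).
Whereas c ∉ Z(G) since c·d = cd ≠ c⁸d⁻¹ = d·c.
Checking each of the 36 elements this way gives Z(G) = {e, c⁹}, of order 2.

Answer: {e, c⁹}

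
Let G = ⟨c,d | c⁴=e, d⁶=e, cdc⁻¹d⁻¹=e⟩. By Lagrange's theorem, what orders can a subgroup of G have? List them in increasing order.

|G| = 24 = 2³ · 3. By Lagrange's theorem the order of any subgroup divides 24; the divisors of 24 are 1, 2, 3, 4, 6, 8, 12, 24.

Answer: 1, 2, 3, 4, 6, 8, 12, 24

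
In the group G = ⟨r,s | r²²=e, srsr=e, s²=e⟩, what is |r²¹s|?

Compute successive powers until reaching e:
  (r²¹s)¹ = r²¹s, (r²¹s)² = e.
The smallest positive k with (r²¹s)ᵏ = e is 2.

Answer: 2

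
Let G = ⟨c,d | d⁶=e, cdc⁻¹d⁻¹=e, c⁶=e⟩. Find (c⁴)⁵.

Compute successive powers of (c⁴), reducing at each step:
  (c⁴)²: (c⁴) · c⁴ = c²
  (c⁴)³: (c²) · c⁴ = e
  (c⁴)⁴: e · c⁴ = c⁴
  (c⁴)⁵: (c⁴) · c⁴ = c²

Answer: c²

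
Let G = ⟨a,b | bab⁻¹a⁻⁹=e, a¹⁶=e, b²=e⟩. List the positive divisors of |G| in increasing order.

|G| = 32 = 2⁵. By Lagrange's theorem the order of any subgroup divides 32; the divisors of 32 are 1, 2, 4, 8, 16, 32.

Answer: 1, 2, 4, 8, 16, 32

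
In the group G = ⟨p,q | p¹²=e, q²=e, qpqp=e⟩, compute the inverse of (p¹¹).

The order of (p¹¹) is 12 (smallest k with (p¹¹)ᵏ = e), so (p¹¹)⁻¹ = (p¹¹)¹¹ = p.
Check: (p¹¹) · p → (p¹¹) · p = e, giving e as required.

Answer: p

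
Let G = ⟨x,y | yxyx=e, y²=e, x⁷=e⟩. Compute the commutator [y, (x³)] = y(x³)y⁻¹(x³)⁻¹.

[y, (x³)] = y·(x³)·y⁻¹·(x³)⁻¹.
  y · (x³) = x⁴y
  (x⁴y) · y = x⁴
  (x⁴) · (x⁴) = x

Answer: x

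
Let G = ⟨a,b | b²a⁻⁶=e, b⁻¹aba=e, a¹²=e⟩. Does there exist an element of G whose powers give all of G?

Every cyclic group is abelian. But a·b = ab while b·a = a⁵b⁻¹, so a·b ≠ b·a and G is not abelian. Hence G is not cyclic.

Answer: No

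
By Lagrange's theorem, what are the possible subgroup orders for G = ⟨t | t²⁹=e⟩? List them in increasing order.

|G| = 29 = 29. By Lagrange's theorem the order of any subgroup divides 29; the divisors of 29 are 1, 29.

Answer: 1, 29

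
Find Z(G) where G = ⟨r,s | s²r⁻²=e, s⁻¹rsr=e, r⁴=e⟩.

An element z ∈ Z(G) iff z commutes with every generator.
For example r² is central: (r²)·r = r³ = r·(r²); (r²)·s = s⁻¹ = s·(r²).
Whereas r ∉ Z(G) since r·s = rs ≠ rs⁻¹ = s·r.
Checking each of the 8 elements this way gives Z(G) = {e, r²}, of order 2.

Answer: {e, r²}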